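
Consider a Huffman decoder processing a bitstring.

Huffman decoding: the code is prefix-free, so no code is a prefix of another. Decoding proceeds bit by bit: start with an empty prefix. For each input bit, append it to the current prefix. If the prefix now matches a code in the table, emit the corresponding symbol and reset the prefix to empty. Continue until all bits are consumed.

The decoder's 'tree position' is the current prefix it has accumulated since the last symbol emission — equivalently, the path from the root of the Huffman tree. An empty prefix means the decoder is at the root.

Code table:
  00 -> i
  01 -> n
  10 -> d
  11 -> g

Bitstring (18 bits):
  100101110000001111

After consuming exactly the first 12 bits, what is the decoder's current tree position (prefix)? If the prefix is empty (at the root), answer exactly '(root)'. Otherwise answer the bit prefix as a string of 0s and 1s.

Answer: (root)

Derivation:
Bit 0: prefix='1' (no match yet)
Bit 1: prefix='10' -> emit 'd', reset
Bit 2: prefix='0' (no match yet)
Bit 3: prefix='01' -> emit 'n', reset
Bit 4: prefix='0' (no match yet)
Bit 5: prefix='01' -> emit 'n', reset
Bit 6: prefix='1' (no match yet)
Bit 7: prefix='11' -> emit 'g', reset
Bit 8: prefix='0' (no match yet)
Bit 9: prefix='00' -> emit 'i', reset
Bit 10: prefix='0' (no match yet)
Bit 11: prefix='00' -> emit 'i', reset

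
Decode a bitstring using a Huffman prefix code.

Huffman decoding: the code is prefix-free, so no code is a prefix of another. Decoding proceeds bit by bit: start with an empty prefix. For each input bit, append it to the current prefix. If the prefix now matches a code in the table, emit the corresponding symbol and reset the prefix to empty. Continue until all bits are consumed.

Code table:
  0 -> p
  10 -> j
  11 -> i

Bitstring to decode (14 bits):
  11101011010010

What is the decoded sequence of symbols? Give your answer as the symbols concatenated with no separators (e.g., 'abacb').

Bit 0: prefix='1' (no match yet)
Bit 1: prefix='11' -> emit 'i', reset
Bit 2: prefix='1' (no match yet)
Bit 3: prefix='10' -> emit 'j', reset
Bit 4: prefix='1' (no match yet)
Bit 5: prefix='10' -> emit 'j', reset
Bit 6: prefix='1' (no match yet)
Bit 7: prefix='11' -> emit 'i', reset
Bit 8: prefix='0' -> emit 'p', reset
Bit 9: prefix='1' (no match yet)
Bit 10: prefix='10' -> emit 'j', reset
Bit 11: prefix='0' -> emit 'p', reset
Bit 12: prefix='1' (no match yet)
Bit 13: prefix='10' -> emit 'j', reset

Answer: ijjipjpj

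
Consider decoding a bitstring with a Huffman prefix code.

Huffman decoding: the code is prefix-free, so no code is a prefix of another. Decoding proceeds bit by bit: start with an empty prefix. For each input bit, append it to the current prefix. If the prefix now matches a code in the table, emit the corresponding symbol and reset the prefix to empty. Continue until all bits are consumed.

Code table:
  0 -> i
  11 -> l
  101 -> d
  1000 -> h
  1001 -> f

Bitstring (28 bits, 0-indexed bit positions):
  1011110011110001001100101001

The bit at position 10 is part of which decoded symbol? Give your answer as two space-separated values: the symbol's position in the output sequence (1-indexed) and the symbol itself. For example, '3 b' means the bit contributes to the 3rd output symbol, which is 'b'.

Answer: 4 l

Derivation:
Bit 0: prefix='1' (no match yet)
Bit 1: prefix='10' (no match yet)
Bit 2: prefix='101' -> emit 'd', reset
Bit 3: prefix='1' (no match yet)
Bit 4: prefix='11' -> emit 'l', reset
Bit 5: prefix='1' (no match yet)
Bit 6: prefix='10' (no match yet)
Bit 7: prefix='100' (no match yet)
Bit 8: prefix='1001' -> emit 'f', reset
Bit 9: prefix='1' (no match yet)
Bit 10: prefix='11' -> emit 'l', reset
Bit 11: prefix='1' (no match yet)
Bit 12: prefix='10' (no match yet)
Bit 13: prefix='100' (no match yet)
Bit 14: prefix='1000' -> emit 'h', reset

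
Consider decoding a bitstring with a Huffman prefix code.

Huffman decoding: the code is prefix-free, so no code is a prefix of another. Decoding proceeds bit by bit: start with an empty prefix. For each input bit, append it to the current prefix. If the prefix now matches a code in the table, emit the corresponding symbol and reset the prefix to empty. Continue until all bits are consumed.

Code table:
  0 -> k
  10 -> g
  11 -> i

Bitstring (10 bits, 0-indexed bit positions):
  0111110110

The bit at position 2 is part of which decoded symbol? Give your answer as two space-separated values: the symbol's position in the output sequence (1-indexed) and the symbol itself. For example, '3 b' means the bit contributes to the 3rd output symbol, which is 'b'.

Bit 0: prefix='0' -> emit 'k', reset
Bit 1: prefix='1' (no match yet)
Bit 2: prefix='11' -> emit 'i', reset
Bit 3: prefix='1' (no match yet)
Bit 4: prefix='11' -> emit 'i', reset
Bit 5: prefix='1' (no match yet)
Bit 6: prefix='10' -> emit 'g', reset

Answer: 2 i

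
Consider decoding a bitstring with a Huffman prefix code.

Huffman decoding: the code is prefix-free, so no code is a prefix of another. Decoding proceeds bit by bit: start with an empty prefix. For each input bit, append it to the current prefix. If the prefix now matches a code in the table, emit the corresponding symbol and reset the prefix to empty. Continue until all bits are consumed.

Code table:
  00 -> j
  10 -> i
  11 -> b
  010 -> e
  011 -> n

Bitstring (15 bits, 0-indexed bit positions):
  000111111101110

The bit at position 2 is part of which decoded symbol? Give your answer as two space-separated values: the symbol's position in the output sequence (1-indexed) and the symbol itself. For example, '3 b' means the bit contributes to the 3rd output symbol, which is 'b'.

Answer: 2 n

Derivation:
Bit 0: prefix='0' (no match yet)
Bit 1: prefix='00' -> emit 'j', reset
Bit 2: prefix='0' (no match yet)
Bit 3: prefix='01' (no match yet)
Bit 4: prefix='011' -> emit 'n', reset
Bit 5: prefix='1' (no match yet)
Bit 6: prefix='11' -> emit 'b', reset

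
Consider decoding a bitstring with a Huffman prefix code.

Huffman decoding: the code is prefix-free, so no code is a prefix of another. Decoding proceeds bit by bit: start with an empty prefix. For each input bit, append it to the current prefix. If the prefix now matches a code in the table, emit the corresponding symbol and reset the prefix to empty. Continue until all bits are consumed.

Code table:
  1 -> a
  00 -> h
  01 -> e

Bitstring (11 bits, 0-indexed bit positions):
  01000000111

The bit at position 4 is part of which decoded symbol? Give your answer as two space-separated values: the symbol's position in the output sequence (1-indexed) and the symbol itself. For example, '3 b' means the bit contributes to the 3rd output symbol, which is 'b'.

Answer: 3 h

Derivation:
Bit 0: prefix='0' (no match yet)
Bit 1: prefix='01' -> emit 'e', reset
Bit 2: prefix='0' (no match yet)
Bit 3: prefix='00' -> emit 'h', reset
Bit 4: prefix='0' (no match yet)
Bit 5: prefix='00' -> emit 'h', reset
Bit 6: prefix='0' (no match yet)
Bit 7: prefix='00' -> emit 'h', reset
Bit 8: prefix='1' -> emit 'a', reset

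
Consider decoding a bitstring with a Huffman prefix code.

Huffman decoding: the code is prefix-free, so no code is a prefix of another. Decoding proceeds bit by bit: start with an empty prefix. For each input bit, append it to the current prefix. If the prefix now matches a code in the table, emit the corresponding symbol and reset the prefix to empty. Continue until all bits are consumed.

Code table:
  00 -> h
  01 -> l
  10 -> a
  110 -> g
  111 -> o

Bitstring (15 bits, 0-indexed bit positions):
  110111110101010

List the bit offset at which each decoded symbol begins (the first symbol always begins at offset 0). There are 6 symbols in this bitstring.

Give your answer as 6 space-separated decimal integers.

Bit 0: prefix='1' (no match yet)
Bit 1: prefix='11' (no match yet)
Bit 2: prefix='110' -> emit 'g', reset
Bit 3: prefix='1' (no match yet)
Bit 4: prefix='11' (no match yet)
Bit 5: prefix='111' -> emit 'o', reset
Bit 6: prefix='1' (no match yet)
Bit 7: prefix='11' (no match yet)
Bit 8: prefix='110' -> emit 'g', reset
Bit 9: prefix='1' (no match yet)
Bit 10: prefix='10' -> emit 'a', reset
Bit 11: prefix='1' (no match yet)
Bit 12: prefix='10' -> emit 'a', reset
Bit 13: prefix='1' (no match yet)
Bit 14: prefix='10' -> emit 'a', reset

Answer: 0 3 6 9 11 13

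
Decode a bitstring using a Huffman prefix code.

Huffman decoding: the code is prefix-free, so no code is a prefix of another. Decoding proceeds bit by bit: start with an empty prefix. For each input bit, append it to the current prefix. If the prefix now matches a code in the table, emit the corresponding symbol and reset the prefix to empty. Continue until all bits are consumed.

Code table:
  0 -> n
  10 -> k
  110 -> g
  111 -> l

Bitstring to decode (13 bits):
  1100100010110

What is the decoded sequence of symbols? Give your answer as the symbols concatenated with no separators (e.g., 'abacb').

Answer: gnknnkg

Derivation:
Bit 0: prefix='1' (no match yet)
Bit 1: prefix='11' (no match yet)
Bit 2: prefix='110' -> emit 'g', reset
Bit 3: prefix='0' -> emit 'n', reset
Bit 4: prefix='1' (no match yet)
Bit 5: prefix='10' -> emit 'k', reset
Bit 6: prefix='0' -> emit 'n', reset
Bit 7: prefix='0' -> emit 'n', reset
Bit 8: prefix='1' (no match yet)
Bit 9: prefix='10' -> emit 'k', reset
Bit 10: prefix='1' (no match yet)
Bit 11: prefix='11' (no match yet)
Bit 12: prefix='110' -> emit 'g', reset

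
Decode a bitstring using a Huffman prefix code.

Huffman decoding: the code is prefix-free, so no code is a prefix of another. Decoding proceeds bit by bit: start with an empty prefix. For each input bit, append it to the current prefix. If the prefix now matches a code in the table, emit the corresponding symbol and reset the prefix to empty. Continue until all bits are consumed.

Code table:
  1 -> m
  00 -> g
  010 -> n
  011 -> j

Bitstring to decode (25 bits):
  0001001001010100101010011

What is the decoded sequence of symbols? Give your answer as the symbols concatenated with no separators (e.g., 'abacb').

Answer: gnnnmnnmnj

Derivation:
Bit 0: prefix='0' (no match yet)
Bit 1: prefix='00' -> emit 'g', reset
Bit 2: prefix='0' (no match yet)
Bit 3: prefix='01' (no match yet)
Bit 4: prefix='010' -> emit 'n', reset
Bit 5: prefix='0' (no match yet)
Bit 6: prefix='01' (no match yet)
Bit 7: prefix='010' -> emit 'n', reset
Bit 8: prefix='0' (no match yet)
Bit 9: prefix='01' (no match yet)
Bit 10: prefix='010' -> emit 'n', reset
Bit 11: prefix='1' -> emit 'm', reset
Bit 12: prefix='0' (no match yet)
Bit 13: prefix='01' (no match yet)
Bit 14: prefix='010' -> emit 'n', reset
Bit 15: prefix='0' (no match yet)
Bit 16: prefix='01' (no match yet)
Bit 17: prefix='010' -> emit 'n', reset
Bit 18: prefix='1' -> emit 'm', reset
Bit 19: prefix='0' (no match yet)
Bit 20: prefix='01' (no match yet)
Bit 21: prefix='010' -> emit 'n', reset
Bit 22: prefix='0' (no match yet)
Bit 23: prefix='01' (no match yet)
Bit 24: prefix='011' -> emit 'j', reset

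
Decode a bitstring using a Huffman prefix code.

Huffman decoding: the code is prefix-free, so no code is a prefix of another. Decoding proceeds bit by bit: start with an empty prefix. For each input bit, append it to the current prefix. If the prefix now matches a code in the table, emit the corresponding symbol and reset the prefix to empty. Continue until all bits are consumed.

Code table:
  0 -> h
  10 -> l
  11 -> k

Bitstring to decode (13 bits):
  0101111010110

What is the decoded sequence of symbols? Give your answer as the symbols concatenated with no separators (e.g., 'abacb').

Bit 0: prefix='0' -> emit 'h', reset
Bit 1: prefix='1' (no match yet)
Bit 2: prefix='10' -> emit 'l', reset
Bit 3: prefix='1' (no match yet)
Bit 4: prefix='11' -> emit 'k', reset
Bit 5: prefix='1' (no match yet)
Bit 6: prefix='11' -> emit 'k', reset
Bit 7: prefix='0' -> emit 'h', reset
Bit 8: prefix='1' (no match yet)
Bit 9: prefix='10' -> emit 'l', reset
Bit 10: prefix='1' (no match yet)
Bit 11: prefix='11' -> emit 'k', reset
Bit 12: prefix='0' -> emit 'h', reset

Answer: hlkkhlkh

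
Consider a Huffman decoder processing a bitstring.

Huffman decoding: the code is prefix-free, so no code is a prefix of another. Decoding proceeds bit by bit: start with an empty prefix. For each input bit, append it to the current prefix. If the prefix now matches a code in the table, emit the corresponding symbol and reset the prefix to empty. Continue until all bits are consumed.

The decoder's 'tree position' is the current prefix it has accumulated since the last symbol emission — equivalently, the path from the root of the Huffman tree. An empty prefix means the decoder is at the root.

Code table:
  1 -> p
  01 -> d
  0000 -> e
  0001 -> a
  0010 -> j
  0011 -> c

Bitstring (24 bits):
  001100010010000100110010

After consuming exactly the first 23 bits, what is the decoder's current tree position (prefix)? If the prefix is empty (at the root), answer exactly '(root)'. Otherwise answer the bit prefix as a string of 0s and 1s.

Answer: 001

Derivation:
Bit 0: prefix='0' (no match yet)
Bit 1: prefix='00' (no match yet)
Bit 2: prefix='001' (no match yet)
Bit 3: prefix='0011' -> emit 'c', reset
Bit 4: prefix='0' (no match yet)
Bit 5: prefix='00' (no match yet)
Bit 6: prefix='000' (no match yet)
Bit 7: prefix='0001' -> emit 'a', reset
Bit 8: prefix='0' (no match yet)
Bit 9: prefix='00' (no match yet)
Bit 10: prefix='001' (no match yet)
Bit 11: prefix='0010' -> emit 'j', reset
Bit 12: prefix='0' (no match yet)
Bit 13: prefix='00' (no match yet)
Bit 14: prefix='000' (no match yet)
Bit 15: prefix='0001' -> emit 'a', reset
Bit 16: prefix='0' (no match yet)
Bit 17: prefix='00' (no match yet)
Bit 18: prefix='001' (no match yet)
Bit 19: prefix='0011' -> emit 'c', reset
Bit 20: prefix='0' (no match yet)
Bit 21: prefix='00' (no match yet)
Bit 22: prefix='001' (no match yet)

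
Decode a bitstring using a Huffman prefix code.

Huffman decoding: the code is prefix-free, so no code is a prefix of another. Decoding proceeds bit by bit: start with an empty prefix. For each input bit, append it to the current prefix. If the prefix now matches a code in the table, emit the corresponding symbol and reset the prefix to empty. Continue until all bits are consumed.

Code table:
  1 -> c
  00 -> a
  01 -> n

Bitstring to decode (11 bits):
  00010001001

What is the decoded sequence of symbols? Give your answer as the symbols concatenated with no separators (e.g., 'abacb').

Answer: ananac

Derivation:
Bit 0: prefix='0' (no match yet)
Bit 1: prefix='00' -> emit 'a', reset
Bit 2: prefix='0' (no match yet)
Bit 3: prefix='01' -> emit 'n', reset
Bit 4: prefix='0' (no match yet)
Bit 5: prefix='00' -> emit 'a', reset
Bit 6: prefix='0' (no match yet)
Bit 7: prefix='01' -> emit 'n', reset
Bit 8: prefix='0' (no match yet)
Bit 9: prefix='00' -> emit 'a', reset
Bit 10: prefix='1' -> emit 'c', reset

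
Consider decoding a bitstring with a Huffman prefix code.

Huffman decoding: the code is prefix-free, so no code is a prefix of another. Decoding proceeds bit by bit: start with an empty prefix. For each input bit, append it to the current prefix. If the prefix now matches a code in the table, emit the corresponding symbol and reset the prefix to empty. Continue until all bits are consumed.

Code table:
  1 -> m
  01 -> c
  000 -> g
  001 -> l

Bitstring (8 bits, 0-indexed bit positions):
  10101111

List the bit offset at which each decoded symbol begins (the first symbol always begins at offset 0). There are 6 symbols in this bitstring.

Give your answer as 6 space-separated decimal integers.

Answer: 0 1 3 5 6 7

Derivation:
Bit 0: prefix='1' -> emit 'm', reset
Bit 1: prefix='0' (no match yet)
Bit 2: prefix='01' -> emit 'c', reset
Bit 3: prefix='0' (no match yet)
Bit 4: prefix='01' -> emit 'c', reset
Bit 5: prefix='1' -> emit 'm', reset
Bit 6: prefix='1' -> emit 'm', reset
Bit 7: prefix='1' -> emit 'm', reset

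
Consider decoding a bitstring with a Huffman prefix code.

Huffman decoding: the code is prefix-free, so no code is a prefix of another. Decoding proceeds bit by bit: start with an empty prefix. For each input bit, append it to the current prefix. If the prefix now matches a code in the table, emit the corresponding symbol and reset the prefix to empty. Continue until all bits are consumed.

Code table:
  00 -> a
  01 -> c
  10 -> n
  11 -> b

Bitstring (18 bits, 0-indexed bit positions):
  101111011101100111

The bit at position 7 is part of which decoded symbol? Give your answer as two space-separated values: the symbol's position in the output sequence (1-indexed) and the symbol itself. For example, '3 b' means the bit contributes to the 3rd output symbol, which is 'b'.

Answer: 4 c

Derivation:
Bit 0: prefix='1' (no match yet)
Bit 1: prefix='10' -> emit 'n', reset
Bit 2: prefix='1' (no match yet)
Bit 3: prefix='11' -> emit 'b', reset
Bit 4: prefix='1' (no match yet)
Bit 5: prefix='11' -> emit 'b', reset
Bit 6: prefix='0' (no match yet)
Bit 7: prefix='01' -> emit 'c', reset
Bit 8: prefix='1' (no match yet)
Bit 9: prefix='11' -> emit 'b', reset
Bit 10: prefix='0' (no match yet)
Bit 11: prefix='01' -> emit 'c', reset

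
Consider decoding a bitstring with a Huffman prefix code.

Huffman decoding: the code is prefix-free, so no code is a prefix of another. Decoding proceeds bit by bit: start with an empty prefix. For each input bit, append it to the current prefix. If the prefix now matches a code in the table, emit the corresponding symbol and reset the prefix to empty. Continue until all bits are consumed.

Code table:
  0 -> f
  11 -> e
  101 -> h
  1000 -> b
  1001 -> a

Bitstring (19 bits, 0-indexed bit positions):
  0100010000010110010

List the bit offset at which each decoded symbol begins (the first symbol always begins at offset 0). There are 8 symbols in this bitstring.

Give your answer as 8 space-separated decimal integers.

Bit 0: prefix='0' -> emit 'f', reset
Bit 1: prefix='1' (no match yet)
Bit 2: prefix='10' (no match yet)
Bit 3: prefix='100' (no match yet)
Bit 4: prefix='1000' -> emit 'b', reset
Bit 5: prefix='1' (no match yet)
Bit 6: prefix='10' (no match yet)
Bit 7: prefix='100' (no match yet)
Bit 8: prefix='1000' -> emit 'b', reset
Bit 9: prefix='0' -> emit 'f', reset
Bit 10: prefix='0' -> emit 'f', reset
Bit 11: prefix='1' (no match yet)
Bit 12: prefix='10' (no match yet)
Bit 13: prefix='101' -> emit 'h', reset
Bit 14: prefix='1' (no match yet)
Bit 15: prefix='10' (no match yet)
Bit 16: prefix='100' (no match yet)
Bit 17: prefix='1001' -> emit 'a', reset
Bit 18: prefix='0' -> emit 'f', reset

Answer: 0 1 5 9 10 11 14 18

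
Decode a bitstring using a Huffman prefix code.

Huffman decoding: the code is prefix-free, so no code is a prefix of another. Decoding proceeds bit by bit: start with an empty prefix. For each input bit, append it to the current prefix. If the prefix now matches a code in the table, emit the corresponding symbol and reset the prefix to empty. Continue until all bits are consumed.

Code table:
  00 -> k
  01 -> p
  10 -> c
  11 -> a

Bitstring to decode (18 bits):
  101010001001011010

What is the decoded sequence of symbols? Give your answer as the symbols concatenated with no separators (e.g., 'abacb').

Bit 0: prefix='1' (no match yet)
Bit 1: prefix='10' -> emit 'c', reset
Bit 2: prefix='1' (no match yet)
Bit 3: prefix='10' -> emit 'c', reset
Bit 4: prefix='1' (no match yet)
Bit 5: prefix='10' -> emit 'c', reset
Bit 6: prefix='0' (no match yet)
Bit 7: prefix='00' -> emit 'k', reset
Bit 8: prefix='1' (no match yet)
Bit 9: prefix='10' -> emit 'c', reset
Bit 10: prefix='0' (no match yet)
Bit 11: prefix='01' -> emit 'p', reset
Bit 12: prefix='0' (no match yet)
Bit 13: prefix='01' -> emit 'p', reset
Bit 14: prefix='1' (no match yet)
Bit 15: prefix='10' -> emit 'c', reset
Bit 16: prefix='1' (no match yet)
Bit 17: prefix='10' -> emit 'c', reset

Answer: ccckcppcc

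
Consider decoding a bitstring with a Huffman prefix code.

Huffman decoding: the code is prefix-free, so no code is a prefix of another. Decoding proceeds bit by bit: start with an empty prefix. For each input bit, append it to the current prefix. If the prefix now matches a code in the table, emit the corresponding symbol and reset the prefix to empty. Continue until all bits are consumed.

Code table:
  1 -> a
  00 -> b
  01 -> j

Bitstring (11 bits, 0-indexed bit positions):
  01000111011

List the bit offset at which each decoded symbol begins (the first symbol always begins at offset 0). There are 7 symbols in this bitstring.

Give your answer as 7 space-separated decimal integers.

Answer: 0 2 4 6 7 8 10

Derivation:
Bit 0: prefix='0' (no match yet)
Bit 1: prefix='01' -> emit 'j', reset
Bit 2: prefix='0' (no match yet)
Bit 3: prefix='00' -> emit 'b', reset
Bit 4: prefix='0' (no match yet)
Bit 5: prefix='01' -> emit 'j', reset
Bit 6: prefix='1' -> emit 'a', reset
Bit 7: prefix='1' -> emit 'a', reset
Bit 8: prefix='0' (no match yet)
Bit 9: prefix='01' -> emit 'j', reset
Bit 10: prefix='1' -> emit 'a', reset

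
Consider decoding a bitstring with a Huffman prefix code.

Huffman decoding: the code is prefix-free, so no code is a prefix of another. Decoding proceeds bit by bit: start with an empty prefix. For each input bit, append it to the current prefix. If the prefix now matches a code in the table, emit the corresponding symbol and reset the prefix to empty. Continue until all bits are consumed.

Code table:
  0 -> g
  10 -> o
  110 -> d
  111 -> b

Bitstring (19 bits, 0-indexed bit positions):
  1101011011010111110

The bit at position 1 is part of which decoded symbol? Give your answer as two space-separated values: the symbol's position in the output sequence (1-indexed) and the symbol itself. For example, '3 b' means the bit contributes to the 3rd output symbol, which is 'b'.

Answer: 1 d

Derivation:
Bit 0: prefix='1' (no match yet)
Bit 1: prefix='11' (no match yet)
Bit 2: prefix='110' -> emit 'd', reset
Bit 3: prefix='1' (no match yet)
Bit 4: prefix='10' -> emit 'o', reset
Bit 5: prefix='1' (no match yet)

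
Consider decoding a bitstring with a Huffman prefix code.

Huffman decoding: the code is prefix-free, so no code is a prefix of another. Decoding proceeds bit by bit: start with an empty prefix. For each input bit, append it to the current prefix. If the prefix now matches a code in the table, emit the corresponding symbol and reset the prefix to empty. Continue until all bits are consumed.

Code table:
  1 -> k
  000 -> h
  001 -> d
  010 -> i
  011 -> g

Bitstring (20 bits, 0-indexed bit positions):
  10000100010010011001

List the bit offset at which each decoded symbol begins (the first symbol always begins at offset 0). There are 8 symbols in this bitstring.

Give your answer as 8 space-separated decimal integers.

Bit 0: prefix='1' -> emit 'k', reset
Bit 1: prefix='0' (no match yet)
Bit 2: prefix='00' (no match yet)
Bit 3: prefix='000' -> emit 'h', reset
Bit 4: prefix='0' (no match yet)
Bit 5: prefix='01' (no match yet)
Bit 6: prefix='010' -> emit 'i', reset
Bit 7: prefix='0' (no match yet)
Bit 8: prefix='00' (no match yet)
Bit 9: prefix='001' -> emit 'd', reset
Bit 10: prefix='0' (no match yet)
Bit 11: prefix='00' (no match yet)
Bit 12: prefix='001' -> emit 'd', reset
Bit 13: prefix='0' (no match yet)
Bit 14: prefix='00' (no match yet)
Bit 15: prefix='001' -> emit 'd', reset
Bit 16: prefix='1' -> emit 'k', reset
Bit 17: prefix='0' (no match yet)
Bit 18: prefix='00' (no match yet)
Bit 19: prefix='001' -> emit 'd', reset

Answer: 0 1 4 7 10 13 16 17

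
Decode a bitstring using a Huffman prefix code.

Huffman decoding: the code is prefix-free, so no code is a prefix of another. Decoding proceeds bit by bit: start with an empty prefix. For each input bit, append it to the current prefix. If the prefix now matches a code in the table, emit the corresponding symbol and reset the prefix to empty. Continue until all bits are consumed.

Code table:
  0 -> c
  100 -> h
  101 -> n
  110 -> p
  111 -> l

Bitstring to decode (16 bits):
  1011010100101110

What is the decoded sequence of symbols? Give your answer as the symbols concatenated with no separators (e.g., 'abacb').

Bit 0: prefix='1' (no match yet)
Bit 1: prefix='10' (no match yet)
Bit 2: prefix='101' -> emit 'n', reset
Bit 3: prefix='1' (no match yet)
Bit 4: prefix='10' (no match yet)
Bit 5: prefix='101' -> emit 'n', reset
Bit 6: prefix='0' -> emit 'c', reset
Bit 7: prefix='1' (no match yet)
Bit 8: prefix='10' (no match yet)
Bit 9: prefix='100' -> emit 'h', reset
Bit 10: prefix='1' (no match yet)
Bit 11: prefix='10' (no match yet)
Bit 12: prefix='101' -> emit 'n', reset
Bit 13: prefix='1' (no match yet)
Bit 14: prefix='11' (no match yet)
Bit 15: prefix='110' -> emit 'p', reset

Answer: nnchnp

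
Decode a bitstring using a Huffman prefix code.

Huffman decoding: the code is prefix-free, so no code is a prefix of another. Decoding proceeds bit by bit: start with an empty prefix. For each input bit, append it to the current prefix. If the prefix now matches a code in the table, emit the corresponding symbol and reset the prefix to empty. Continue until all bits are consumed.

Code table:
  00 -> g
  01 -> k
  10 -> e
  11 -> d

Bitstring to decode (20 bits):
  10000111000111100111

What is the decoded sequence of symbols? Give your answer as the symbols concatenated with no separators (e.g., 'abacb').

Bit 0: prefix='1' (no match yet)
Bit 1: prefix='10' -> emit 'e', reset
Bit 2: prefix='0' (no match yet)
Bit 3: prefix='00' -> emit 'g', reset
Bit 4: prefix='0' (no match yet)
Bit 5: prefix='01' -> emit 'k', reset
Bit 6: prefix='1' (no match yet)
Bit 7: prefix='11' -> emit 'd', reset
Bit 8: prefix='0' (no match yet)
Bit 9: prefix='00' -> emit 'g', reset
Bit 10: prefix='0' (no match yet)
Bit 11: prefix='01' -> emit 'k', reset
Bit 12: prefix='1' (no match yet)
Bit 13: prefix='11' -> emit 'd', reset
Bit 14: prefix='1' (no match yet)
Bit 15: prefix='10' -> emit 'e', reset
Bit 16: prefix='0' (no match yet)
Bit 17: prefix='01' -> emit 'k', reset
Bit 18: prefix='1' (no match yet)
Bit 19: prefix='11' -> emit 'd', reset

Answer: egkdgkdekd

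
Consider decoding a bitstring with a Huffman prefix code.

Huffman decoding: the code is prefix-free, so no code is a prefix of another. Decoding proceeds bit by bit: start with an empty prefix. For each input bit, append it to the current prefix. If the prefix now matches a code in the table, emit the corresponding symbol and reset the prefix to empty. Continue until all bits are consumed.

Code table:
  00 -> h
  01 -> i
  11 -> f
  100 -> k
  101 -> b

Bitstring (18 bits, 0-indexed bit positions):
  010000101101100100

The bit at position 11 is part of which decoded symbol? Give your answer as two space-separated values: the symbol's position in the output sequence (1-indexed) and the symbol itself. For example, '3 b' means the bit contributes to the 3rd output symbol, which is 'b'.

Answer: 5 b

Derivation:
Bit 0: prefix='0' (no match yet)
Bit 1: prefix='01' -> emit 'i', reset
Bit 2: prefix='0' (no match yet)
Bit 3: prefix='00' -> emit 'h', reset
Bit 4: prefix='0' (no match yet)
Bit 5: prefix='00' -> emit 'h', reset
Bit 6: prefix='1' (no match yet)
Bit 7: prefix='10' (no match yet)
Bit 8: prefix='101' -> emit 'b', reset
Bit 9: prefix='1' (no match yet)
Bit 10: prefix='10' (no match yet)
Bit 11: prefix='101' -> emit 'b', reset
Bit 12: prefix='1' (no match yet)
Bit 13: prefix='10' (no match yet)
Bit 14: prefix='100' -> emit 'k', reset
Bit 15: prefix='1' (no match yet)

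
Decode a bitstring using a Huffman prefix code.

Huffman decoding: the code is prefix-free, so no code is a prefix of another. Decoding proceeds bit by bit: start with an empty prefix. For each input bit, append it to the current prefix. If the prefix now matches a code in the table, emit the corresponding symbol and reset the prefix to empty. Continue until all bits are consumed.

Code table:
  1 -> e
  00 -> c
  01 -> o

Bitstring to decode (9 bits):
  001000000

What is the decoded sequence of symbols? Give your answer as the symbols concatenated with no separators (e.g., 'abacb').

Answer: ceccc

Derivation:
Bit 0: prefix='0' (no match yet)
Bit 1: prefix='00' -> emit 'c', reset
Bit 2: prefix='1' -> emit 'e', reset
Bit 3: prefix='0' (no match yet)
Bit 4: prefix='00' -> emit 'c', reset
Bit 5: prefix='0' (no match yet)
Bit 6: prefix='00' -> emit 'c', reset
Bit 7: prefix='0' (no match yet)
Bit 8: prefix='00' -> emit 'c', reset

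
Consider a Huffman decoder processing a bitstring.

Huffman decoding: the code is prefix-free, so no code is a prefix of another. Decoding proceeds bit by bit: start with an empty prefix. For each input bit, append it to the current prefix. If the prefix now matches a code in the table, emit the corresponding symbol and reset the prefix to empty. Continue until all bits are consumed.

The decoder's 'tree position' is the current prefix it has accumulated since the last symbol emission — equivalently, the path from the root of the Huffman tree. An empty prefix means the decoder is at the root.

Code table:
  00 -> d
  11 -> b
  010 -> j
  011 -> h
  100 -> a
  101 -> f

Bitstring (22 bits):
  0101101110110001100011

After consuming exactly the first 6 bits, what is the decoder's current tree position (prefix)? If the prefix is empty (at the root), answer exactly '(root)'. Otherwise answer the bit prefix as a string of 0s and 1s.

Answer: 0

Derivation:
Bit 0: prefix='0' (no match yet)
Bit 1: prefix='01' (no match yet)
Bit 2: prefix='010' -> emit 'j', reset
Bit 3: prefix='1' (no match yet)
Bit 4: prefix='11' -> emit 'b', reset
Bit 5: prefix='0' (no match yet)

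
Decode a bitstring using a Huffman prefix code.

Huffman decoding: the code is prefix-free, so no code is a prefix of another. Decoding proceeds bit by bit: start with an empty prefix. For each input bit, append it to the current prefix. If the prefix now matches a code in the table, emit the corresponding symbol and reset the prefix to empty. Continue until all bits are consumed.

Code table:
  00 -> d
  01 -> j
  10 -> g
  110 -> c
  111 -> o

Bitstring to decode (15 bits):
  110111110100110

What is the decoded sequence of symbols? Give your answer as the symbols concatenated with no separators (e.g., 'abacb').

Bit 0: prefix='1' (no match yet)
Bit 1: prefix='11' (no match yet)
Bit 2: prefix='110' -> emit 'c', reset
Bit 3: prefix='1' (no match yet)
Bit 4: prefix='11' (no match yet)
Bit 5: prefix='111' -> emit 'o', reset
Bit 6: prefix='1' (no match yet)
Bit 7: prefix='11' (no match yet)
Bit 8: prefix='110' -> emit 'c', reset
Bit 9: prefix='1' (no match yet)
Bit 10: prefix='10' -> emit 'g', reset
Bit 11: prefix='0' (no match yet)
Bit 12: prefix='01' -> emit 'j', reset
Bit 13: prefix='1' (no match yet)
Bit 14: prefix='10' -> emit 'g', reset

Answer: cocgjg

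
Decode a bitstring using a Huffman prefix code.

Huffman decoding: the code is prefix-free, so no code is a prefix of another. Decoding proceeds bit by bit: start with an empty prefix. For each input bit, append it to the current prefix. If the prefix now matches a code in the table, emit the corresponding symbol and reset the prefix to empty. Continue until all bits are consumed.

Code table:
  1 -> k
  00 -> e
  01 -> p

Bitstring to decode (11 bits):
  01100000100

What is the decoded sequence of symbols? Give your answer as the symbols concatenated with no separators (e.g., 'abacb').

Answer: pkeepe

Derivation:
Bit 0: prefix='0' (no match yet)
Bit 1: prefix='01' -> emit 'p', reset
Bit 2: prefix='1' -> emit 'k', reset
Bit 3: prefix='0' (no match yet)
Bit 4: prefix='00' -> emit 'e', reset
Bit 5: prefix='0' (no match yet)
Bit 6: prefix='00' -> emit 'e', reset
Bit 7: prefix='0' (no match yet)
Bit 8: prefix='01' -> emit 'p', reset
Bit 9: prefix='0' (no match yet)
Bit 10: prefix='00' -> emit 'e', reset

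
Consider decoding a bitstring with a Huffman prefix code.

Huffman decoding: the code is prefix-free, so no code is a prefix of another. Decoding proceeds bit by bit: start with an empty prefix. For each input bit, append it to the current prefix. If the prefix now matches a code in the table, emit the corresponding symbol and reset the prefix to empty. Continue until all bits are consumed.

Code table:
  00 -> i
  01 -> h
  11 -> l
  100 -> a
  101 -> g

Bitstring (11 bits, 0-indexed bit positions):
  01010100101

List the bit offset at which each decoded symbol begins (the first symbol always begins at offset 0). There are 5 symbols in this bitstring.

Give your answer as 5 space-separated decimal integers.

Bit 0: prefix='0' (no match yet)
Bit 1: prefix='01' -> emit 'h', reset
Bit 2: prefix='0' (no match yet)
Bit 3: prefix='01' -> emit 'h', reset
Bit 4: prefix='0' (no match yet)
Bit 5: prefix='01' -> emit 'h', reset
Bit 6: prefix='0' (no match yet)
Bit 7: prefix='00' -> emit 'i', reset
Bit 8: prefix='1' (no match yet)
Bit 9: prefix='10' (no match yet)
Bit 10: prefix='101' -> emit 'g', reset

Answer: 0 2 4 6 8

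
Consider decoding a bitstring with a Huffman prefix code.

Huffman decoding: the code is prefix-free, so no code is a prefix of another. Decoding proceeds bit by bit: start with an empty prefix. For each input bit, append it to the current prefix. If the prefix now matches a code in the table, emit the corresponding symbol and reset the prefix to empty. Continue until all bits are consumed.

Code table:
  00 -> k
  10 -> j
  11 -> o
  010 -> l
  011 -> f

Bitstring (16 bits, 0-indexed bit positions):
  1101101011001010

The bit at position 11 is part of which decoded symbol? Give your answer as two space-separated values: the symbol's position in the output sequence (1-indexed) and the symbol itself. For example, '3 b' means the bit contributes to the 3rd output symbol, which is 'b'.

Bit 0: prefix='1' (no match yet)
Bit 1: prefix='11' -> emit 'o', reset
Bit 2: prefix='0' (no match yet)
Bit 3: prefix='01' (no match yet)
Bit 4: prefix='011' -> emit 'f', reset
Bit 5: prefix='0' (no match yet)
Bit 6: prefix='01' (no match yet)
Bit 7: prefix='010' -> emit 'l', reset
Bit 8: prefix='1' (no match yet)
Bit 9: prefix='11' -> emit 'o', reset
Bit 10: prefix='0' (no match yet)
Bit 11: prefix='00' -> emit 'k', reset
Bit 12: prefix='1' (no match yet)
Bit 13: prefix='10' -> emit 'j', reset
Bit 14: prefix='1' (no match yet)
Bit 15: prefix='10' -> emit 'j', reset

Answer: 5 k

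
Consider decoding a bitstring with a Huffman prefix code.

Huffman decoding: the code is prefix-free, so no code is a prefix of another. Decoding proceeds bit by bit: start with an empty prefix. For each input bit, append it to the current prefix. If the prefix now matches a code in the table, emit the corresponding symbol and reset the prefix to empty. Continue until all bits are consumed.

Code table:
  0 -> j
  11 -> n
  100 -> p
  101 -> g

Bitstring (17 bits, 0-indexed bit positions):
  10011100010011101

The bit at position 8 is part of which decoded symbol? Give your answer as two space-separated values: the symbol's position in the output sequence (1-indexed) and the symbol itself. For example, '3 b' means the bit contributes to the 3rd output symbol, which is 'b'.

Answer: 4 j

Derivation:
Bit 0: prefix='1' (no match yet)
Bit 1: prefix='10' (no match yet)
Bit 2: prefix='100' -> emit 'p', reset
Bit 3: prefix='1' (no match yet)
Bit 4: prefix='11' -> emit 'n', reset
Bit 5: prefix='1' (no match yet)
Bit 6: prefix='10' (no match yet)
Bit 7: prefix='100' -> emit 'p', reset
Bit 8: prefix='0' -> emit 'j', reset
Bit 9: prefix='1' (no match yet)
Bit 10: prefix='10' (no match yet)
Bit 11: prefix='100' -> emit 'p', reset
Bit 12: prefix='1' (no match yet)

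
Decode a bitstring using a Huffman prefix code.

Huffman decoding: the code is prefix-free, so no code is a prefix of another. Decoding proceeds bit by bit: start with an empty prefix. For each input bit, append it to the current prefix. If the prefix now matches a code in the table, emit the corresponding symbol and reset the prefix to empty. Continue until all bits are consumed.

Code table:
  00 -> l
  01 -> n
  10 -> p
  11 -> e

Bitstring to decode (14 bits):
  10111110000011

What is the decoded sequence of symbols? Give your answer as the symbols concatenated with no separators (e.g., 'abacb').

Bit 0: prefix='1' (no match yet)
Bit 1: prefix='10' -> emit 'p', reset
Bit 2: prefix='1' (no match yet)
Bit 3: prefix='11' -> emit 'e', reset
Bit 4: prefix='1' (no match yet)
Bit 5: prefix='11' -> emit 'e', reset
Bit 6: prefix='1' (no match yet)
Bit 7: prefix='10' -> emit 'p', reset
Bit 8: prefix='0' (no match yet)
Bit 9: prefix='00' -> emit 'l', reset
Bit 10: prefix='0' (no match yet)
Bit 11: prefix='00' -> emit 'l', reset
Bit 12: prefix='1' (no match yet)
Bit 13: prefix='11' -> emit 'e', reset

Answer: peeplle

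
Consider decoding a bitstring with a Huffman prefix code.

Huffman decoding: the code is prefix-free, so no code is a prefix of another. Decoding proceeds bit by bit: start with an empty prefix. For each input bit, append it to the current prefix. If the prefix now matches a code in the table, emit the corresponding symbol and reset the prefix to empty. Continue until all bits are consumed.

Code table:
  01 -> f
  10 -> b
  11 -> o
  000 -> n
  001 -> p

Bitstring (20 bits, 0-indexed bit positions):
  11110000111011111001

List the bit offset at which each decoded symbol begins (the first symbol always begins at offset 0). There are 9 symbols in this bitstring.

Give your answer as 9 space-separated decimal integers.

Answer: 0 2 4 7 9 11 13 15 17

Derivation:
Bit 0: prefix='1' (no match yet)
Bit 1: prefix='11' -> emit 'o', reset
Bit 2: prefix='1' (no match yet)
Bit 3: prefix='11' -> emit 'o', reset
Bit 4: prefix='0' (no match yet)
Bit 5: prefix='00' (no match yet)
Bit 6: prefix='000' -> emit 'n', reset
Bit 7: prefix='0' (no match yet)
Bit 8: prefix='01' -> emit 'f', reset
Bit 9: prefix='1' (no match yet)
Bit 10: prefix='11' -> emit 'o', reset
Bit 11: prefix='0' (no match yet)
Bit 12: prefix='01' -> emit 'f', reset
Bit 13: prefix='1' (no match yet)
Bit 14: prefix='11' -> emit 'o', reset
Bit 15: prefix='1' (no match yet)
Bit 16: prefix='11' -> emit 'o', reset
Bit 17: prefix='0' (no match yet)
Bit 18: prefix='00' (no match yet)
Bit 19: prefix='001' -> emit 'p', reset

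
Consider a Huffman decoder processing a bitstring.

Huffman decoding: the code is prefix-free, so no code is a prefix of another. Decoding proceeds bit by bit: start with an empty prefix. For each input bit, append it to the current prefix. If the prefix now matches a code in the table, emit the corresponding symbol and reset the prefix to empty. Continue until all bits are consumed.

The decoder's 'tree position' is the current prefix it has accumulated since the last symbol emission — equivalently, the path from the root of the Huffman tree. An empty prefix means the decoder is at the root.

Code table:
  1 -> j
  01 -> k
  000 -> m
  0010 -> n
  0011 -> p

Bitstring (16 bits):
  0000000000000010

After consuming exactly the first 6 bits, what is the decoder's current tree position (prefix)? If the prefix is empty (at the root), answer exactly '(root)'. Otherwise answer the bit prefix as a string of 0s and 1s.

Answer: (root)

Derivation:
Bit 0: prefix='0' (no match yet)
Bit 1: prefix='00' (no match yet)
Bit 2: prefix='000' -> emit 'm', reset
Bit 3: prefix='0' (no match yet)
Bit 4: prefix='00' (no match yet)
Bit 5: prefix='000' -> emit 'm', reset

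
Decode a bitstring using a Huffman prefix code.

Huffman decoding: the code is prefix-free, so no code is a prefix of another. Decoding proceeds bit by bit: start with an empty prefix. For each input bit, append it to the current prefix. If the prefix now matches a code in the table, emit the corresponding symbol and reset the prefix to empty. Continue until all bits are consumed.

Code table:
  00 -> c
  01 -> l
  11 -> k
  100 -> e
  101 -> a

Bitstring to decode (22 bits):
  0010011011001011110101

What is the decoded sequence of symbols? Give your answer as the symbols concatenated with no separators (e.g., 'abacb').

Answer: cekleakal

Derivation:
Bit 0: prefix='0' (no match yet)
Bit 1: prefix='00' -> emit 'c', reset
Bit 2: prefix='1' (no match yet)
Bit 3: prefix='10' (no match yet)
Bit 4: prefix='100' -> emit 'e', reset
Bit 5: prefix='1' (no match yet)
Bit 6: prefix='11' -> emit 'k', reset
Bit 7: prefix='0' (no match yet)
Bit 8: prefix='01' -> emit 'l', reset
Bit 9: prefix='1' (no match yet)
Bit 10: prefix='10' (no match yet)
Bit 11: prefix='100' -> emit 'e', reset
Bit 12: prefix='1' (no match yet)
Bit 13: prefix='10' (no match yet)
Bit 14: prefix='101' -> emit 'a', reset
Bit 15: prefix='1' (no match yet)
Bit 16: prefix='11' -> emit 'k', reset
Bit 17: prefix='1' (no match yet)
Bit 18: prefix='10' (no match yet)
Bit 19: prefix='101' -> emit 'a', reset
Bit 20: prefix='0' (no match yet)
Bit 21: prefix='01' -> emit 'l', reset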